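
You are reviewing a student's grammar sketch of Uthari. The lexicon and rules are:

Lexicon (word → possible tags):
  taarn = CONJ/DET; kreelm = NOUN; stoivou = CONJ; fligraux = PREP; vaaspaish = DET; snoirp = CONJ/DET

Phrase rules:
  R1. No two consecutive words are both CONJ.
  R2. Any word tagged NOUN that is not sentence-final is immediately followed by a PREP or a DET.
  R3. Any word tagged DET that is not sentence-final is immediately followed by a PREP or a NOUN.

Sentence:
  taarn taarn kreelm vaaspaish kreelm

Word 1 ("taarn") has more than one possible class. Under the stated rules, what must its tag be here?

Candidates per position — 1:taarn {CONJ,DET}; 2:taarn {CONJ,DET}; 3:kreelm {NOUN}; 4:vaaspaish {DET}; 5:kreelm {NOUN}.
At position 1, choosing DET makes rule 3 impossible to satisfy; hence CONJ.
At position 2, choosing CONJ makes rule 1 impossible to satisfy; hence DET.
The only consistent sequence is: CONJ DET NOUN DET NOUN.
Verifying each rule — rule 1 holds; rule 2 holds; rule 3 holds.

CONJ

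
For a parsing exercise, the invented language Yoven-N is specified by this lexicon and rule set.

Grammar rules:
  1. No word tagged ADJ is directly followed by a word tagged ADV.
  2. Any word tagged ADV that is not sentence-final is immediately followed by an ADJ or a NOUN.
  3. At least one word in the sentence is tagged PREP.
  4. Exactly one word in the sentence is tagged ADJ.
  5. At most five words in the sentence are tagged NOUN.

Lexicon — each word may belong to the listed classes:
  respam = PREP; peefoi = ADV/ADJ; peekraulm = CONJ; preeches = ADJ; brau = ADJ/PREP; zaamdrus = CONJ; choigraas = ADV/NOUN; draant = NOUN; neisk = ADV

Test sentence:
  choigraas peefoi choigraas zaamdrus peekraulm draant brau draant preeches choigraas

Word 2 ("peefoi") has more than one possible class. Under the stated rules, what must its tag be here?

ADV

Candidates per position — 1:choigraas {ADV,NOUN}; 2:peefoi {ADV,ADJ}; 3:choigraas {ADV,NOUN}; 4:zaamdrus {CONJ}; 5:peekraulm {CONJ}; 6:draant {NOUN}; 7:brau {ADJ,PREP}; 8:draant {NOUN}; 9:preeches {ADJ}; 10:choigraas {ADV,NOUN}.
Position 2: ADJ is ruled out by rule 4; that leaves ADV.
Position 3: ADV is ruled out by rule 2; that leaves NOUN.
Position 7: ADJ is ruled out by rule 3; that leaves PREP.
Position 10: ADV is ruled out by rule 1; that leaves NOUN.
Position 1: ADV is ruled out by rule 2; that leaves NOUN.
The only consistent sequence is: NOUN ADV NOUN CONJ CONJ NOUN PREP NOUN ADJ NOUN.
Verifying each rule — rule 1 satisfied; rule 2 satisfied; rule 3 satisfied; rule 4 satisfied; rule 5 satisfied.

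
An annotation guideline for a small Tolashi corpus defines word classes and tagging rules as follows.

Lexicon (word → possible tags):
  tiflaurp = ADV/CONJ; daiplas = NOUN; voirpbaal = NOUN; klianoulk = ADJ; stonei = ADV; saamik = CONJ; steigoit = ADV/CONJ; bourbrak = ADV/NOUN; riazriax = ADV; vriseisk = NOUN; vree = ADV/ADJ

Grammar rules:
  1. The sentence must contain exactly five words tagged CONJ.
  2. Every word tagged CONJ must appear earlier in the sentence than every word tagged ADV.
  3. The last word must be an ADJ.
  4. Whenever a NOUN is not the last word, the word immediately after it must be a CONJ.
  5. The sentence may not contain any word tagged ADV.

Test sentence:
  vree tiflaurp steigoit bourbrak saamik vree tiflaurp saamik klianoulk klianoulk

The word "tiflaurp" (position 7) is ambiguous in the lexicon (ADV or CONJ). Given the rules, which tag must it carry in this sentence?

CONJ

Candidates per position — 1:vree {ADV,ADJ}; 2:tiflaurp {ADV,CONJ}; 3:steigoit {ADV,CONJ}; 4:bourbrak {ADV,NOUN}; 5:saamik {CONJ}; 6:vree {ADV,ADJ}; 7:tiflaurp {ADV,CONJ}; 8:saamik {CONJ}; 9:klianoulk {ADJ}; 10:klianoulk {ADJ}.
At position 1, choosing ADV makes rule 2 impossible to satisfy; hence ADJ.
At position 2, choosing ADV makes rule 1 impossible to satisfy; hence CONJ.
At position 3, choosing ADV makes rule 1 impossible to satisfy; hence CONJ.
At position 4, choosing ADV makes rule 2 impossible to satisfy; hence NOUN.
At position 6, choosing ADV makes rule 2 impossible to satisfy; hence ADJ.
At position 7, choosing ADV makes rule 1 impossible to satisfy; hence CONJ.
The only consistent sequence is: ADJ CONJ CONJ NOUN CONJ ADJ CONJ CONJ ADJ ADJ.
Verifying each rule — rule 1 satisfied; rule 2 satisfied; rule 3 satisfied; rule 4 satisfied; rule 5 satisfied.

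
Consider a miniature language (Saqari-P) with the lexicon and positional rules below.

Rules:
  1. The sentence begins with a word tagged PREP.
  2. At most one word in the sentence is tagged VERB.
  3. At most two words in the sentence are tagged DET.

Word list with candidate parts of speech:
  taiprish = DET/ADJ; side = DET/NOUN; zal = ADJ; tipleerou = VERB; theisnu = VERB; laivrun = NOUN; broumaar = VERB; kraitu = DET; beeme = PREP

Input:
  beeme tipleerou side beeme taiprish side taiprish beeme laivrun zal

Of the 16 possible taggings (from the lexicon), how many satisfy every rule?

Candidates per position — 1:beeme {PREP}; 2:tipleerou {VERB}; 3:side {DET,NOUN}; 4:beeme {PREP}; 5:taiprish {DET,ADJ}; 6:side {DET,NOUN}; 7:taiprish {DET,ADJ}; 8:beeme {PREP}; 9:laivrun {NOUN}; 10:zal {ADJ}.
There are 16 candidate sequences in total.
Checking each against the rules leaves 11 sequences.
Count = 11.

11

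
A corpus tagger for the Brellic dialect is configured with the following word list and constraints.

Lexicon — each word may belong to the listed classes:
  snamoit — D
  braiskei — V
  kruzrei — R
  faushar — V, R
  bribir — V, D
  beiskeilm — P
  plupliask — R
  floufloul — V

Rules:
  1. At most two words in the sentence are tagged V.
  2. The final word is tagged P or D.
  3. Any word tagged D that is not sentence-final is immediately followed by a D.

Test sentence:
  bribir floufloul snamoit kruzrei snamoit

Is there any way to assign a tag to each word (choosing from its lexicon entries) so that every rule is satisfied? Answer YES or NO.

NO

Candidates per position — 1:bribir {V,D}; 2:floufloul {V}; 3:snamoit {D}; 4:kruzrei {R}; 5:snamoit {D}.
Rule 3 cannot be satisfied by any choice of tags from the lexicon.
So there is no consistent tagging.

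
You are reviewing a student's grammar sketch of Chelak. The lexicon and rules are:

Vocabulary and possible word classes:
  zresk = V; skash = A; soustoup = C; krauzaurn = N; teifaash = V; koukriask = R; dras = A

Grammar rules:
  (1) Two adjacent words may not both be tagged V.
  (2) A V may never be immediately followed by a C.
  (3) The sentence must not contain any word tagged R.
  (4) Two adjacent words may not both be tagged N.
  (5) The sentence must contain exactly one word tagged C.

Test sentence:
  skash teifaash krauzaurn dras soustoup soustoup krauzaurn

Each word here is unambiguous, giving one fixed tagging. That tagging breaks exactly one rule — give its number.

5

Fixed tagging: A V N A C C N.
Checking each rule: R1 holds, R2 holds, R3 holds, R4 holds, R5 violated.
Only rule 5 fails.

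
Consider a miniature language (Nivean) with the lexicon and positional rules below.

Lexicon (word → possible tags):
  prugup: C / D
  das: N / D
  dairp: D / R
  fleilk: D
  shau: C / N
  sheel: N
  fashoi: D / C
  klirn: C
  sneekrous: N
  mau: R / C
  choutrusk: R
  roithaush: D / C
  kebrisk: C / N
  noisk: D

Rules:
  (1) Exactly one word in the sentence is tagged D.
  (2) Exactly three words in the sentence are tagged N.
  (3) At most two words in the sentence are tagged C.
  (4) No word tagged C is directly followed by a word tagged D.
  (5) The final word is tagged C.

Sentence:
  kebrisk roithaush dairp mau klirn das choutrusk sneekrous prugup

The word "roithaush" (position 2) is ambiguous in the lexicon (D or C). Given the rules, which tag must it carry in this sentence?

Candidates per position — 1:kebrisk {C,N}; 2:roithaush {D,C}; 3:dairp {D,R}; 4:mau {R,C}; 5:klirn {C}; 6:das {N,D}; 7:choutrusk {R}; 8:sneekrous {N}; 9:prugup {C,D}.
Position 1: C is ruled out by rule 2; that leaves N.
Position 6: D is ruled out by rule 2; that leaves N.
Position 9: D is ruled out by rule 5; that leaves C.
Position 2: C is ruled out by rule 3; that leaves D.
Position 3: D is ruled out by rule 1; that leaves R.
Position 4: C is ruled out by rule 3; that leaves R.
That leaves exactly one tagging: N D R R C N R N C.
Checking: rule 1 holds; rule 2 holds; rule 3 holds; rule 4 holds; rule 5 holds.

D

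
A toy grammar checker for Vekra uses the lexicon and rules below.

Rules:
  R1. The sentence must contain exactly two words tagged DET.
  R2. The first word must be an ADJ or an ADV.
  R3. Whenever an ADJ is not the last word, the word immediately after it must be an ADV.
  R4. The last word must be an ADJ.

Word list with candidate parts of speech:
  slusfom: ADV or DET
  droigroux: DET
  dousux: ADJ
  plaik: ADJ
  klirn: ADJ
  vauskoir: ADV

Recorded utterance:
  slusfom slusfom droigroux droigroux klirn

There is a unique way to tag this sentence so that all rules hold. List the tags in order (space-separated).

ADV ADV DET DET ADJ

Candidates per position — 1:slusfom {ADV,DET}; 2:slusfom {ADV,DET}; 3:droigroux {DET}; 4:droigroux {DET}; 5:klirn {ADJ}.
Word 1 cannot be DET — rule 1 would then fail for every completion. It is ADV.
Word 2 cannot be DET — rule 1 would then fail for every completion. It is ADV.
So the tagging must be: ADV ADV DET DET ADJ.
Checking: rule 1 satisfied; rule 2 satisfied; rule 3 satisfied; rule 4 satisfied.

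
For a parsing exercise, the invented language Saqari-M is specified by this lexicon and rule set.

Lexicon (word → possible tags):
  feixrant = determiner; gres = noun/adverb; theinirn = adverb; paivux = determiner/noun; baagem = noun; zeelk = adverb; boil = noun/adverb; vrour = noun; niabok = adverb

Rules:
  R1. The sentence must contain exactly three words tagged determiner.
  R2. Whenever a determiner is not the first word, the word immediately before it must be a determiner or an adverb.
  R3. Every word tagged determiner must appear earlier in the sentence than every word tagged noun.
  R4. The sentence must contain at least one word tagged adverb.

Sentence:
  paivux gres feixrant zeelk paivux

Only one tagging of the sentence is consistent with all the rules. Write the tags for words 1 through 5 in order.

determiner adverb determiner adverb determiner

Candidates per position — 1:paivux {determiner,noun}; 2:gres {noun,adverb}; 3:feixrant {determiner}; 4:zeelk {adverb}; 5:paivux {determiner,noun}.
At position 1, choosing noun makes rule 1 impossible to satisfy; hence determiner.
At position 2, choosing noun makes rule 2 impossible to satisfy; hence adverb.
At position 5, choosing noun makes rule 1 impossible to satisfy; hence determiner.
The only consistent sequence is: determiner adverb determiner adverb determiner.
Check: rule 1 ok; rule 2 ok; rule 3 ok; rule 4 ok.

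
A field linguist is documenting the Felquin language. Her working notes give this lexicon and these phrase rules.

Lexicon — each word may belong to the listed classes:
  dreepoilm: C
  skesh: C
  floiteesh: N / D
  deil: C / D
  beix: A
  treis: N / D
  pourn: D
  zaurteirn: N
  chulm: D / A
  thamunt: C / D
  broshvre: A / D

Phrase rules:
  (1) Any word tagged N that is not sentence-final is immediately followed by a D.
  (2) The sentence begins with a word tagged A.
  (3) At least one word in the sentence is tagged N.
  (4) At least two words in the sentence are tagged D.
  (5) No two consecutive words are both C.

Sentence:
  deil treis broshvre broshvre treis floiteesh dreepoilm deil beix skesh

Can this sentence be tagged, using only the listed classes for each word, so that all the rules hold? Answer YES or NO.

NO

Candidates per position — 1:deil {C,D}; 2:treis {N,D}; 3:broshvre {A,D}; 4:broshvre {A,D}; 5:treis {N,D}; 6:floiteesh {N,D}; 7:dreepoilm {C}; 8:deil {C,D}; 9:beix {A}; 10:skesh {C}.
Rule 2 cannot be satisfied by any choice of tags from the lexicon.
So there is no consistent tagging.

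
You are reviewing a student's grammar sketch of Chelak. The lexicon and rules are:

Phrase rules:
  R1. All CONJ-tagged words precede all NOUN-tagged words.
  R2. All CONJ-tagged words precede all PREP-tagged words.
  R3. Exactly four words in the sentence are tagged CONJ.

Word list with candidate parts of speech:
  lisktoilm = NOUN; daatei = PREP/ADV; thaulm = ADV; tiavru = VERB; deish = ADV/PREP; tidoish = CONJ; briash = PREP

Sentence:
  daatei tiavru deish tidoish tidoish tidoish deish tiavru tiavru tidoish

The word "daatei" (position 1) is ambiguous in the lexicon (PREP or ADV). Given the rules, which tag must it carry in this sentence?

ADV

Candidates per position — 1:daatei {PREP,ADV}; 2:tiavru {VERB}; 3:deish {ADV,PREP}; 4:tidoish {CONJ}; 5:tidoish {CONJ}; 6:tidoish {CONJ}; 7:deish {ADV,PREP}; 8:tiavru {VERB}; 9:tiavru {VERB}; 10:tidoish {CONJ}.
Position 1: PREP is ruled out by rule 2; that leaves ADV.
Position 3: PREP is ruled out by rule 2; that leaves ADV.
Position 7: PREP is ruled out by rule 2; that leaves ADV.
That leaves exactly one tagging: ADV VERB ADV CONJ CONJ CONJ ADV VERB VERB CONJ.
Verifying each rule — rule 1 ok; rule 2 ok; rule 3 ok.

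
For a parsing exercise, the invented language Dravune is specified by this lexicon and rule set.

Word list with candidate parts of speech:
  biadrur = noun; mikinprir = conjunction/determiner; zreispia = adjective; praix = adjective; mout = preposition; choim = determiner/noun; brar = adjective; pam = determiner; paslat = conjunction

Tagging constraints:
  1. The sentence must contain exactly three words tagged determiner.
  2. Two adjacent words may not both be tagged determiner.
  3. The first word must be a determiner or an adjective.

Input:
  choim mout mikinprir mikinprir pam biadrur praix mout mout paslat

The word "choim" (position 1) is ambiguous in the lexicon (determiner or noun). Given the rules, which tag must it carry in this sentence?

Candidates per position — 1:choim {determiner,noun}; 2:mout {preposition}; 3:mikinprir {conjunction,determiner}; 4:mikinprir {conjunction,determiner}; 5:pam {determiner}; 6:biadrur {noun}; 7:praix {adjective}; 8:mout {preposition}; 9:mout {preposition}; 10:paslat {conjunction}.
Position 1: noun is ruled out by rule 3; that leaves determiner.
Position 4: determiner is ruled out by rule 2; that leaves conjunction.
Position 3: conjunction is ruled out by rule 1; that leaves determiner.
The unique satisfying tagging is: determiner preposition determiner conjunction determiner noun adjective preposition preposition conjunction.
Rule-by-rule: rule 1 holds; rule 2 holds; rule 3 holds.

determiner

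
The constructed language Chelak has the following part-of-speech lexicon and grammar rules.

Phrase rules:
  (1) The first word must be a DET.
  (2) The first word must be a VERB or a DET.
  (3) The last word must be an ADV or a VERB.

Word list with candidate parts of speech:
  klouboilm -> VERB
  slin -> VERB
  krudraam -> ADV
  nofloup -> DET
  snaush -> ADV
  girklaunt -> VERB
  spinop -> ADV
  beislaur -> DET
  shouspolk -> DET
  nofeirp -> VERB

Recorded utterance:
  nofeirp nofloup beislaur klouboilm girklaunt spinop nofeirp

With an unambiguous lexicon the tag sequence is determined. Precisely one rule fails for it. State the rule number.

1

Fixed tagging: VERB DET DET VERB VERB ADV VERB.
Applying the rules: R1 fails, R2 ok, R3 ok.
Only rule 1 fails.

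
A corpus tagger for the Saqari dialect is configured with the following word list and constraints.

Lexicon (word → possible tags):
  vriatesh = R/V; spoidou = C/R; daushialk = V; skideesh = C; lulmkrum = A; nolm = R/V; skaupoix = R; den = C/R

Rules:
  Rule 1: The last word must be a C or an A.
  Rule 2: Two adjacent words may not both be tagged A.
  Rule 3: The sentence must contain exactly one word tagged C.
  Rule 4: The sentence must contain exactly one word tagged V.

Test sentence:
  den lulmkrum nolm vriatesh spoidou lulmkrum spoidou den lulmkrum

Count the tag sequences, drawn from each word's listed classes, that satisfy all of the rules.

8

Candidates per position — 1:den {C,R}; 2:lulmkrum {A}; 3:nolm {R,V}; 4:vriatesh {R,V}; 5:spoidou {C,R}; 6:lulmkrum {A}; 7:spoidou {C,R}; 8:den {C,R}; 9:lulmkrum {A}.
There are 64 candidate sequences in total.
Checking each against the rules leaves 8 sequences.
Count = 8.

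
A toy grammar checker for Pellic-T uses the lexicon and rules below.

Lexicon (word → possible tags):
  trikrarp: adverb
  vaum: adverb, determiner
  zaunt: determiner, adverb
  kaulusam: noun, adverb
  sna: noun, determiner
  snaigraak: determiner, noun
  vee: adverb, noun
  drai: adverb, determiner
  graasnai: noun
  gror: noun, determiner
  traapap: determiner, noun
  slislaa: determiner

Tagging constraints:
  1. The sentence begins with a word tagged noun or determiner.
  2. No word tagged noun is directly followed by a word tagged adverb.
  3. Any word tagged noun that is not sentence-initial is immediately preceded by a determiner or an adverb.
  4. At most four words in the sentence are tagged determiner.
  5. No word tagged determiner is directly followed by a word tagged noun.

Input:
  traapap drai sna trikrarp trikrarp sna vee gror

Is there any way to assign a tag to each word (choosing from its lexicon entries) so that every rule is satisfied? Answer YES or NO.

Candidates per position — 1:traapap {determiner,noun}; 2:drai {adverb,determiner}; 3:sna {noun,determiner}; 4:trikrarp {adverb}; 5:trikrarp {adverb}; 6:sna {noun,determiner}; 7:vee {adverb,noun}; 8:gror {noun,determiner}.
One satisfying assignment: determiner adverb determiner adverb adverb determiner adverb noun.
Rule-by-rule: rule 1 ✓; rule 2 ✓; rule 3 ✓; rule 4 ✓; rule 5 ✓.

YES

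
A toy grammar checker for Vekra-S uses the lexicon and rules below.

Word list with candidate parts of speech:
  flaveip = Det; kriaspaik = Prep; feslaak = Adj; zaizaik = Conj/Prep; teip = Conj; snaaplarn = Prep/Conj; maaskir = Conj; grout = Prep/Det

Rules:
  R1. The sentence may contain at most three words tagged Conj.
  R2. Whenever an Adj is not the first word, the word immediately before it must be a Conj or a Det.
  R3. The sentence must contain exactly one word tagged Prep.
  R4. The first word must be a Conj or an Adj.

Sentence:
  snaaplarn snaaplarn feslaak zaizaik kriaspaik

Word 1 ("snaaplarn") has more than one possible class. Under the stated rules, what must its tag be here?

Candidates per position — 1:snaaplarn {Prep,Conj}; 2:snaaplarn {Prep,Conj}; 3:feslaak {Adj}; 4:zaizaik {Conj,Prep}; 5:kriaspaik {Prep}.
Position 1: Prep is ruled out by rule 3; that leaves Conj.
Position 2: Prep is ruled out by rule 2; that leaves Conj.
Position 4: Prep is ruled out by rule 3; that leaves Conj.
The only consistent sequence is: Conj Conj Adj Conj Prep.
Checking: rule 1 ✓; rule 2 ✓; rule 3 ✓; rule 4 ✓.

Conj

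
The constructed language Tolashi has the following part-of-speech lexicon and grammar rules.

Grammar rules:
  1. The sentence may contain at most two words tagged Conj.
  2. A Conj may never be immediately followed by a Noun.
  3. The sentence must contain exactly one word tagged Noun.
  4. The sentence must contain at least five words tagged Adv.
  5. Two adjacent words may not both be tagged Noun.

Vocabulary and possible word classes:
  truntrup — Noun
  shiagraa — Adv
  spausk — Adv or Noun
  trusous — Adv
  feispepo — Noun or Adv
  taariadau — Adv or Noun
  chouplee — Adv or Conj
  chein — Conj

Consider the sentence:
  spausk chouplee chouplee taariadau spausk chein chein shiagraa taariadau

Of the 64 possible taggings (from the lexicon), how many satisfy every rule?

4

Candidates per position — 1:spausk {Adv,Noun}; 2:chouplee {Adv,Conj}; 3:chouplee {Adv,Conj}; 4:taariadau {Adv,Noun}; 5:spausk {Adv,Noun}; 6:chein {Conj}; 7:chein {Conj}; 8:shiagraa {Adv}; 9:taariadau {Adv,Noun}.
There are 64 candidate sequences in total.
The sequences that satisfy every rule: Adv Adv Adv Adv Adv Conj Conj Adv Noun; Adv Adv Adv Adv Noun Conj Conj Adv Adv; Adv Adv Adv Noun Adv Conj Conj Adv Adv; Noun Adv Adv Adv Adv Conj Conj Adv Adv.
Count = 4.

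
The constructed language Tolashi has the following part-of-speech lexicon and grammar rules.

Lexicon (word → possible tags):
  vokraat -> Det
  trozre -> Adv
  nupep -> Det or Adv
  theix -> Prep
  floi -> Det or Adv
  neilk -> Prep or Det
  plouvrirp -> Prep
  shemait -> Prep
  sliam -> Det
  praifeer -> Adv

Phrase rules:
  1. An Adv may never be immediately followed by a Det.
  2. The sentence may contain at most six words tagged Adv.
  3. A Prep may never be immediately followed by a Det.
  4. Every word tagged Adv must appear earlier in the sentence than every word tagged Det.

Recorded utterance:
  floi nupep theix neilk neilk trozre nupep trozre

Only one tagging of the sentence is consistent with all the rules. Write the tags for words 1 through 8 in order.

Candidates per position — 1:floi {Det,Adv}; 2:nupep {Det,Adv}; 3:theix {Prep}; 4:neilk {Prep,Det}; 5:neilk {Prep,Det}; 6:trozre {Adv}; 7:nupep {Det,Adv}; 8:trozre {Adv}.
Position 1: tagging it Det would leave rule 4 unsatisfiable, so it must be Adv.
Position 2: tagging it Det would leave rule 1 unsatisfiable, so it must be Adv.
Position 4: tagging it Det would leave rule 3 unsatisfiable, so it must be Prep.
Position 5: tagging it Det would leave rule 3 unsatisfiable, so it must be Prep.
Position 7: tagging it Det would leave rule 1 unsatisfiable, so it must be Adv.
That leaves exactly one tagging: Adv Adv Prep Prep Prep Adv Adv Adv.
Rule-by-rule: rule 1 satisfied; rule 2 satisfied; rule 3 satisfied; rule 4 satisfied.

Adv Adv Prep Prep Prep Adv Adv Adv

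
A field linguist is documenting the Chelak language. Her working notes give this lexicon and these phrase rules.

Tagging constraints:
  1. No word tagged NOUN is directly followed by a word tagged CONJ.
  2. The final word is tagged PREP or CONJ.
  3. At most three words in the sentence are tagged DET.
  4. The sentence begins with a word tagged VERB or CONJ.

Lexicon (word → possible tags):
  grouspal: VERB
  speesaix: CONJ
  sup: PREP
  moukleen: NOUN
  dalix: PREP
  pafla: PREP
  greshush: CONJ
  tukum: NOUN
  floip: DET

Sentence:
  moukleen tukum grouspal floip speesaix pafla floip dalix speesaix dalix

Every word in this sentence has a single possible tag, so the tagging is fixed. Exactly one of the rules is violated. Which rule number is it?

Fixed tagging: NOUN NOUN VERB DET CONJ PREP DET PREP CONJ PREP.
Checking each rule: R1 holds, R2 holds, R3 holds, R4 violated.
Only rule 4 fails.

4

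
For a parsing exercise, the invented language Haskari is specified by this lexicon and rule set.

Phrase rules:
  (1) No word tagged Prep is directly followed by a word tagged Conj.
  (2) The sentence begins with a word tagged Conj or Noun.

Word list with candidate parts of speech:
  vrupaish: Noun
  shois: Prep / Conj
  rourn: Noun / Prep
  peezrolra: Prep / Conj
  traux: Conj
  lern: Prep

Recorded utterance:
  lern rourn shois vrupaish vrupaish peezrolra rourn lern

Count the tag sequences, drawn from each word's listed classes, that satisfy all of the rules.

Candidates per position — 1:lern {Prep}; 2:rourn {Noun,Prep}; 3:shois {Prep,Conj}; 4:vrupaish {Noun}; 5:vrupaish {Noun}; 6:peezrolra {Prep,Conj}; 7:rourn {Noun,Prep}; 8:lern {Prep}.
There are 16 candidate sequences in total.
Rule 2 cannot be satisfied by any choice of tags from the lexicon.
So there is no consistent tagging.
Count = 0.

0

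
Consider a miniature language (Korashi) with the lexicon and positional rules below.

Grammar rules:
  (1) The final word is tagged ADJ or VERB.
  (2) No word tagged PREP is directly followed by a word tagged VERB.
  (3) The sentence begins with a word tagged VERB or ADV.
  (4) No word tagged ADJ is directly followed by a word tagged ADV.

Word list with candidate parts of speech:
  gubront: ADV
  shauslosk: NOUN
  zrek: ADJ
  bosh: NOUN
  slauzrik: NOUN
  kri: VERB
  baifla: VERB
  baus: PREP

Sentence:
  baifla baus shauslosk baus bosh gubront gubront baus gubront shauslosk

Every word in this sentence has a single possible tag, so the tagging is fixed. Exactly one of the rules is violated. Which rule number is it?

Fixed tagging: VERB PREP NOUN PREP NOUN ADV ADV PREP ADV NOUN.
Applying the rules: R1 violated, R2 holds, R3 holds, R4 holds.
Only rule 1 fails.

1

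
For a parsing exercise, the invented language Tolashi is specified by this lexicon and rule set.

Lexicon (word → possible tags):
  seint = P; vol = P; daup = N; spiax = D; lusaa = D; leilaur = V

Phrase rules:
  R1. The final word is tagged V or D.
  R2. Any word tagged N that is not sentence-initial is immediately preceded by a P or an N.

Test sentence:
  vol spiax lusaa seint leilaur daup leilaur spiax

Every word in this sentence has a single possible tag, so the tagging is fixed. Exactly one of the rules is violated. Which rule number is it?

2

Fixed tagging: P D D P V N V D.
Rule check: R1 ✓, R2 ✗.
Only rule 2 fails.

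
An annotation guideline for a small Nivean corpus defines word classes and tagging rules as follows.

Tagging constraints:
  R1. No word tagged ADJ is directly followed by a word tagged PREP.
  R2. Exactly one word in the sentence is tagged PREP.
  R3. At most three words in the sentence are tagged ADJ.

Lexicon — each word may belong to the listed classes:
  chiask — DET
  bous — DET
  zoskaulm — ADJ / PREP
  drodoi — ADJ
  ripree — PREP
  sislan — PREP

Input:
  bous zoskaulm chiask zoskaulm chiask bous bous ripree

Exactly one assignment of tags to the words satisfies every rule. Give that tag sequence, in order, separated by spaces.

Candidates per position — 1:bous {DET}; 2:zoskaulm {ADJ,PREP}; 3:chiask {DET}; 4:zoskaulm {ADJ,PREP}; 5:chiask {DET}; 6:bous {DET}; 7:bous {DET}; 8:ripree {PREP}.
If word 2 were PREP, no tagging could satisfy rule 2; so word 2 is ADJ.
If word 4 were PREP, no tagging could satisfy rule 2; so word 4 is ADJ.
So the tagging must be: DET ADJ DET ADJ DET DET DET PREP.
Checking: rule 1 ok; rule 2 ok; rule 3 ok.

DET ADJ DET ADJ DET DET DET PREP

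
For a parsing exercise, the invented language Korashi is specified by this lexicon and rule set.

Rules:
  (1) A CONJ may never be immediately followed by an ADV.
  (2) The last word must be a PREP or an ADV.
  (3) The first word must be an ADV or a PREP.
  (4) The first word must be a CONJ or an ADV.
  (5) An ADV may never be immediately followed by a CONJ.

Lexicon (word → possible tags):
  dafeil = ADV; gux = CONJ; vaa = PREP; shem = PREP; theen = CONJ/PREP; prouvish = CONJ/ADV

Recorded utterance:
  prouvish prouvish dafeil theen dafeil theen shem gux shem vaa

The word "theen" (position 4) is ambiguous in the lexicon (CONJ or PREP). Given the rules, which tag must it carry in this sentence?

PREP

Candidates per position — 1:prouvish {CONJ,ADV}; 2:prouvish {CONJ,ADV}; 3:dafeil {ADV}; 4:theen {CONJ,PREP}; 5:dafeil {ADV}; 6:theen {CONJ,PREP}; 7:shem {PREP}; 8:gux {CONJ}; 9:shem {PREP}; 10:vaa {PREP}.
Position 1: tagging it CONJ would leave rule 1 unsatisfiable, so it must be ADV.
Position 2: tagging it CONJ would leave rule 1 unsatisfiable, so it must be ADV.
Position 4: tagging it CONJ would leave rule 1 unsatisfiable, so it must be PREP.
Position 6: tagging it CONJ would leave rule 5 unsatisfiable, so it must be PREP.
The only consistent sequence is: ADV ADV ADV PREP ADV PREP PREP CONJ PREP PREP.
Rule-by-rule: rule 1 holds; rule 2 holds; rule 3 holds; rule 4 holds; rule 5 holds.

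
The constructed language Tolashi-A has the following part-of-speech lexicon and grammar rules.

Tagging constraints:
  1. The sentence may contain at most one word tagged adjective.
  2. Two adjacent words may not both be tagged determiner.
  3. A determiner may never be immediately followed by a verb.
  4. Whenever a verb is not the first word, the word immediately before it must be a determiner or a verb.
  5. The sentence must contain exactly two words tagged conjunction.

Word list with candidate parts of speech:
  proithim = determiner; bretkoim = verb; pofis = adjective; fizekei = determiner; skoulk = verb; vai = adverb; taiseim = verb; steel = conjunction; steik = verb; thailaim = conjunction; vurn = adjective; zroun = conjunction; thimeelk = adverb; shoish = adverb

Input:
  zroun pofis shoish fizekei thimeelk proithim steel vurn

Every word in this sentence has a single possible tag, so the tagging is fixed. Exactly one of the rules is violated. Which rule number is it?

1

Fixed tagging: conjunction adjective adverb determiner adverb determiner conjunction adjective.
Rule check: R1 fail, R2 pass, R3 pass, R4 pass, R5 pass.
Only rule 1 fails.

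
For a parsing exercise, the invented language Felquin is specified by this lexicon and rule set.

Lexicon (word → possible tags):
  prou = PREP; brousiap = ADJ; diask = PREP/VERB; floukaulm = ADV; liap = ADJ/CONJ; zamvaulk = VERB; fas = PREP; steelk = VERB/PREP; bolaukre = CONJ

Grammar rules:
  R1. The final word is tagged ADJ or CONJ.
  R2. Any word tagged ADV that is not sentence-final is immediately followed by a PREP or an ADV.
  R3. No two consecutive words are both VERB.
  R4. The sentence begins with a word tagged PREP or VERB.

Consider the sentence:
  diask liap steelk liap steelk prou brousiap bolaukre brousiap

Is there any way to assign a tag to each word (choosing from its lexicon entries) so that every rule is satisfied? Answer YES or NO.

Candidates per position — 1:diask {PREP,VERB}; 2:liap {ADJ,CONJ}; 3:steelk {VERB,PREP}; 4:liap {ADJ,CONJ}; 5:steelk {VERB,PREP}; 6:prou {PREP}; 7:brousiap {ADJ}; 8:bolaukre {CONJ}; 9:brousiap {ADJ}.
One satisfying assignment: VERB CONJ PREP ADJ VERB PREP ADJ CONJ ADJ.
Verifying each rule — rule 1 ok; rule 2 ok; rule 3 ok; rule 4 ok.

YES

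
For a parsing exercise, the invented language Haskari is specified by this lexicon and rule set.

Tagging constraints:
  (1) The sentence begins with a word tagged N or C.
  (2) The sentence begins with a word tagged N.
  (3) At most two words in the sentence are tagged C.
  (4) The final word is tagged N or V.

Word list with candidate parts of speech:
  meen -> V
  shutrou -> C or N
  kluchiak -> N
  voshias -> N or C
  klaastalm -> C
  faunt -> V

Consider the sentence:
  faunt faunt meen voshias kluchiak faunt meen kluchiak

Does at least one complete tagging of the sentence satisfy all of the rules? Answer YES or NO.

NO

Candidates per position — 1:faunt {V}; 2:faunt {V}; 3:meen {V}; 4:voshias {N,C}; 5:kluchiak {N}; 6:faunt {V}; 7:meen {V}; 8:kluchiak {N}.
Rule 1 cannot be satisfied by any choice of tags from the lexicon.
So there is no consistent tagging.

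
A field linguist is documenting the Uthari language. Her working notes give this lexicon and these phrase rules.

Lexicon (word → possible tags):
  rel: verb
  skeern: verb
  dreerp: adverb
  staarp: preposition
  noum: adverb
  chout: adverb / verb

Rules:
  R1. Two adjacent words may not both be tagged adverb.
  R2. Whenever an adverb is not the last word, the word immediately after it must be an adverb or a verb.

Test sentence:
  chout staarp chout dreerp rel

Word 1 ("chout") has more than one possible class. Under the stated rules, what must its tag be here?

Candidates per position — 1:chout {adverb,verb}; 2:staarp {preposition}; 3:chout {adverb,verb}; 4:dreerp {adverb}; 5:rel {verb}.
Position 1: adverb is ruled out by rule 2; that leaves verb.
Position 3: adverb is ruled out by rule 1; that leaves verb.
The only consistent sequence is: verb preposition verb adverb verb.
Rule-by-rule: rule 1 ok; rule 2 ok.

verb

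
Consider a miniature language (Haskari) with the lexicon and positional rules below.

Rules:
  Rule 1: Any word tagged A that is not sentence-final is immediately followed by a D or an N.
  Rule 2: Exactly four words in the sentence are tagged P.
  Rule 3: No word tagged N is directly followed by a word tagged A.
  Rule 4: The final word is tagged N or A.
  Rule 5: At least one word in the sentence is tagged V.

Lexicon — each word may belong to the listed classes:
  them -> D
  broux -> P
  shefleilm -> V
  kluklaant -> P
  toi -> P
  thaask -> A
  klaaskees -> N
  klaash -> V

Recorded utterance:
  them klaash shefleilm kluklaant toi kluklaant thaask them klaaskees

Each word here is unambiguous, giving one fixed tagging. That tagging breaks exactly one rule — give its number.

2

Fixed tagging: D V V P P P A D N.
Rule check: R1 ✓, R2 ✗, R3 ✓, R4 ✓, R5 ✓.
Only rule 2 fails.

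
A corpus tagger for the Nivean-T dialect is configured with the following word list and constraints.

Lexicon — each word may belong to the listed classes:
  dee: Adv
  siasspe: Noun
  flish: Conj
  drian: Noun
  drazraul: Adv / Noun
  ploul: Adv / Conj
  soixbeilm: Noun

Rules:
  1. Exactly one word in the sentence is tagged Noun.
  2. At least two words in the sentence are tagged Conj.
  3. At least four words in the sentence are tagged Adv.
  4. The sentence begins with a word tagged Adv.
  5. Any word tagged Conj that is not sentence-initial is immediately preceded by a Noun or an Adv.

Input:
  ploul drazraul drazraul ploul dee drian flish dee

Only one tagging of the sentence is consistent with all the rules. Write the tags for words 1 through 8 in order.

Adv Adv Adv Conj Adv Noun Conj Adv

Candidates per position — 1:ploul {Adv,Conj}; 2:drazraul {Adv,Noun}; 3:drazraul {Adv,Noun}; 4:ploul {Adv,Conj}; 5:dee {Adv}; 6:drian {Noun}; 7:flish {Conj}; 8:dee {Adv}.
Position 1: tagging it Conj would leave rule 4 unsatisfiable, so it must be Adv.
Position 2: tagging it Noun would leave rule 1 unsatisfiable, so it must be Adv.
Position 3: tagging it Noun would leave rule 1 unsatisfiable, so it must be Adv.
Position 4: tagging it Adv would leave rule 2 unsatisfiable, so it must be Conj.
The unique satisfying tagging is: Adv Adv Adv Conj Adv Noun Conj Adv.
Verifying each rule — rule 1 ✓; rule 2 ✓; rule 3 ✓; rule 4 ✓; rule 5 ✓.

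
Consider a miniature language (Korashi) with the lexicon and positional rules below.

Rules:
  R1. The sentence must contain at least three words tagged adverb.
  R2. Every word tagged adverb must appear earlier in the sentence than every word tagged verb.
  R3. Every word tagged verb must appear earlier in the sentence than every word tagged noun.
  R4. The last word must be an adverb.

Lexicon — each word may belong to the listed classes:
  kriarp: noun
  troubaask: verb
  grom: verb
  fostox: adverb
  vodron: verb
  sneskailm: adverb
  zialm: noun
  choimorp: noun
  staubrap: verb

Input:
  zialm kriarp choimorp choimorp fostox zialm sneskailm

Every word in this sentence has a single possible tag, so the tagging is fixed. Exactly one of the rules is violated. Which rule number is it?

Fixed tagging: noun noun noun noun adverb noun adverb.
Applying the rules: R1 violated, R2 holds, R3 holds, R4 holds.
Only rule 1 fails.

1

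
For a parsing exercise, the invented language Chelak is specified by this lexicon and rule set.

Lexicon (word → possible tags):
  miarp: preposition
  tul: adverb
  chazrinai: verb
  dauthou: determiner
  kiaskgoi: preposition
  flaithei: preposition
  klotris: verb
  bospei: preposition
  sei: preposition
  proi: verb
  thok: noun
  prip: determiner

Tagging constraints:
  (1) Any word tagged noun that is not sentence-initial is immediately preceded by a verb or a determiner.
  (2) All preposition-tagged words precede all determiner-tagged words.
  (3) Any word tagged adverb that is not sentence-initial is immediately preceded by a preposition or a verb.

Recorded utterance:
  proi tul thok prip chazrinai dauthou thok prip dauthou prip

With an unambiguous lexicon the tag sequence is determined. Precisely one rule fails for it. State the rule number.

1

Fixed tagging: verb adverb noun determiner verb determiner noun determiner determiner determiner.
Rule check: R1 fails, R2 ok, R3 ok.
Only rule 1 fails.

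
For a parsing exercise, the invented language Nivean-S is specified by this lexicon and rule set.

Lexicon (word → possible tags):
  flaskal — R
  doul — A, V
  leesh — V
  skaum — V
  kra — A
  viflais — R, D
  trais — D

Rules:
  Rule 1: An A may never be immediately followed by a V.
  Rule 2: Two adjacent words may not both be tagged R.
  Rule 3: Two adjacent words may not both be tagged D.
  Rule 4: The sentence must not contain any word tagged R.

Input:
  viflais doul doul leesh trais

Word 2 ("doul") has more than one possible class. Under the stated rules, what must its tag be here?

V

Candidates per position — 1:viflais {R,D}; 2:doul {A,V}; 3:doul {A,V}; 4:leesh {V}; 5:trais {D}.
Position 1: R is ruled out by rule 4; that leaves D.
Position 2: A is ruled out by rule 1; that leaves V.
Position 3: A is ruled out by rule 1; that leaves V.
That leaves exactly one tagging: D V V V D.
Checking: rule 1 ok; rule 2 ok; rule 3 ok; rule 4 ok.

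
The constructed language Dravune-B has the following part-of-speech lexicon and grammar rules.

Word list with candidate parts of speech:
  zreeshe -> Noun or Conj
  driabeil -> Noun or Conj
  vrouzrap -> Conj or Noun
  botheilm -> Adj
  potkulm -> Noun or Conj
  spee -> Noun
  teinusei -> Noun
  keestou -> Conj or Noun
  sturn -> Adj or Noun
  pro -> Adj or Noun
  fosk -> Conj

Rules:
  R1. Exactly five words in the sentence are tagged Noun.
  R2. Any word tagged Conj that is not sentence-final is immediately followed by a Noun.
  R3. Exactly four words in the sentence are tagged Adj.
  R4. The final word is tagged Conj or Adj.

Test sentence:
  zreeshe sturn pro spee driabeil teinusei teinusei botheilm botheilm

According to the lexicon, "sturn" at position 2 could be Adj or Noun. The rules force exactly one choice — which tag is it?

Adj

Candidates per position — 1:zreeshe {Noun,Conj}; 2:sturn {Adj,Noun}; 3:pro {Adj,Noun}; 4:spee {Noun}; 5:driabeil {Noun,Conj}; 6:teinusei {Noun}; 7:teinusei {Noun}; 8:botheilm {Adj}; 9:botheilm {Adj}.
If word 2 were Noun, no tagging could satisfy rule 3; so word 2 is Adj.
If word 3 were Noun, no tagging could satisfy rule 3; so word 3 is Adj.
If word 5 were Conj, no tagging could satisfy rule 1; so word 5 is Noun.
If word 1 were Conj, no tagging could satisfy rule 1; so word 1 is Noun.
The only consistent sequence is: Noun Adj Adj Noun Noun Noun Noun Adj Adj.
Rule-by-rule: rule 1 ok; rule 2 ok; rule 3 ok; rule 4 ok.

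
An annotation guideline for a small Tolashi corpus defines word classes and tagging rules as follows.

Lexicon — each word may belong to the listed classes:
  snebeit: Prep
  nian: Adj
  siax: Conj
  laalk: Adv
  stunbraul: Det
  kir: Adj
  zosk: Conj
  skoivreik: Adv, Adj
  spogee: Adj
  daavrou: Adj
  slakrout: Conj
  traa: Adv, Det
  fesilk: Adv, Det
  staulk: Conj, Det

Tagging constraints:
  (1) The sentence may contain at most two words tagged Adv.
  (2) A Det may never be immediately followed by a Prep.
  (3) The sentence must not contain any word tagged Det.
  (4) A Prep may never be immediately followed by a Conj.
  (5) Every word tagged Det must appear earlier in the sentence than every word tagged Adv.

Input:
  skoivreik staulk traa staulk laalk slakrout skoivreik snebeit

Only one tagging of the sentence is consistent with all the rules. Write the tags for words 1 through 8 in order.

Candidates per position — 1:skoivreik {Adv,Adj}; 2:staulk {Conj,Det}; 3:traa {Adv,Det}; 4:staulk {Conj,Det}; 5:laalk {Adv}; 6:slakrout {Conj}; 7:skoivreik {Adv,Adj}; 8:snebeit {Prep}.
Position 2: tagging it Det would leave rule 3 unsatisfiable, so it must be Conj.
Position 3: tagging it Det would leave rule 3 unsatisfiable, so it must be Adv.
Position 4: tagging it Det would leave rule 3 unsatisfiable, so it must be Conj.
Position 7: tagging it Adv would leave rule 1 unsatisfiable, so it must be Adj.
Position 1: tagging it Adv would leave rule 1 unsatisfiable, so it must be Adj.
That leaves exactly one tagging: Adj Conj Adv Conj Adv Conj Adj Prep.
Verifying each rule — rule 1 ok; rule 2 ok; rule 3 ok; rule 4 ok; rule 5 ok.

Adj Conj Adv Conj Adv Conj Adj Prep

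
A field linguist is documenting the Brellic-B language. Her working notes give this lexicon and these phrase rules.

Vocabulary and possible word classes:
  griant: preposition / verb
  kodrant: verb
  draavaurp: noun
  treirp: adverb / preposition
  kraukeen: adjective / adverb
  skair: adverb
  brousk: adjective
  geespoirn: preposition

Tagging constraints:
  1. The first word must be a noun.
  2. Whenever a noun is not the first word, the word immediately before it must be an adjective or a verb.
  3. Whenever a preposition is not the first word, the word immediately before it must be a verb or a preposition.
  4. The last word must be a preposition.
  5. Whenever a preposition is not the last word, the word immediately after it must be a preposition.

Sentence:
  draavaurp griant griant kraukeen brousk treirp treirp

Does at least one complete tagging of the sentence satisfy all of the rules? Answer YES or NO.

NO

Candidates per position — 1:draavaurp {noun}; 2:griant {preposition,verb}; 3:griant {preposition,verb}; 4:kraukeen {adjective,adverb}; 5:brousk {adjective}; 6:treirp {adverb,preposition}; 7:treirp {adverb,preposition}.
Every candidate sequence violates at least one rule; no consistent tagging exists.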